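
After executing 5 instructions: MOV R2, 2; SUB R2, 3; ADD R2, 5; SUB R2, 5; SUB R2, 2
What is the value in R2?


Register state trace:
  MOV R2, 2  → R2 = 2
  SUB R2, 3  → R2 = 2 - 3 = -1
  ADD R2, 5  → R2 = -1 + 5 = 4
  SUB R2, 5  → R2 = 4 - 5 = -1
  SUB R2, 2  → R2 = -1 - 2 = -3
Final: R2 = -3

-3


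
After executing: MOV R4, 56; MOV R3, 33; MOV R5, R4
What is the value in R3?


Register state trace:
  MOV R4, 56  → R4 = 56
  MOV R3, 33  → R3 = 33
  MOV R5, R4  → R5 = 56
Final: R3 = 33

33


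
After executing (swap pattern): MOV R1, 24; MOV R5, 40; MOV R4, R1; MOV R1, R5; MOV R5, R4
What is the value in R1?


Register state trace (swap pattern):
  MOV R1, 24  → R1 = 24
  MOV R5, 40  → R5 = 40
  MOV R4, R1  → R4 = 24  (save R1)
  MOV R1, R5  → R1 = 40  (R1 gets R5's value)
  MOV R5, R4  → R5 = 24  (R5 gets saved value)
Final: R1 = 40

40


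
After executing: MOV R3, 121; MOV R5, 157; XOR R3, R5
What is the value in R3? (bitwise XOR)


Register state trace:
  MOV R3, 121  → R3 = 121 (0b01111001)
  MOV R5, 157  → R5 = 157 (0b10011101)
  XOR R3, R5  → R3 = 121 XOR 157 = 228 (0b11100100)
Final: R3 = 228

228


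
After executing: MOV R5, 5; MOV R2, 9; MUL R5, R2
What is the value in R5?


Register state trace:
  MOV R5, 5  → R5 = 5
  MOV R2, 9  → R2 = 9
  MUL R5, R2  → R5 = 5 * 9 = 45
Final: R5 = 45

45


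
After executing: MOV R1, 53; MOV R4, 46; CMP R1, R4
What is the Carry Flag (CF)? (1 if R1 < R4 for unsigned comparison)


Register state trace:
  MOV R1, 53  → R1 = 53
  MOV R4, 46  → R4 = 46
  CMP R1, R4  → unsigned 53 - 46: no borrow
  53 >= 46, so CF = 0
CF = 0

0


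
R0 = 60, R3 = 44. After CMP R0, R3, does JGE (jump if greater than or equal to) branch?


Trace:
  R0 = 60, R3 = 44
  CMP R0, R3  → compares 60 vs 44
  JGE checks: is 60 greater than or equal to 44?
  60 > 44, so condition is true
Branch taken: Yes

Yes


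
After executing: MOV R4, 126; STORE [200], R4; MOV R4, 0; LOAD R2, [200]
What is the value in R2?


Register and memory trace:
  MOV R4, 126  → R4 = 126
  STORE [200], R4  → mem[200] = 126
  MOV R4, 0  → R4 = 0
  LOAD R2, [200]  → R2 = mem[200] = 126
Final: R2 = 126

126


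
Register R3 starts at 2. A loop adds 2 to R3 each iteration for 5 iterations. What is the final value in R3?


Starting value: R3 = 2
  Iter 1: R3 = 2 + 2 = 4
  Iter 2: R3 = 4 + 2 = 6
  Iter 3: R3 = 6 + 2 = 8
  Iter 4: R3 = 8 + 2 = 10
  Iter 5: R3 = 10 + 2 = 12
Final: R3 = 12

12


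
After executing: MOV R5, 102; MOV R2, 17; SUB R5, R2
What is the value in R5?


Register state trace:
  MOV R5, 102  → R5 = 102
  MOV R2, 17  → R2 = 17
  SUB R5, R2  → R5 = 102 - 17 = 85
Final: R5 = 85

85


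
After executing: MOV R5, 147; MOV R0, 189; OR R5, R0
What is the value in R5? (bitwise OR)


Register state trace:
  MOV R5, 147  → R5 = 147 (0b10010011)
  MOV R0, 189  → R0 = 189 (0b10111101)
  OR R5, R0   → R5 = 147 OR 189 = 191 (0b10111111)
Final: R5 = 191

191


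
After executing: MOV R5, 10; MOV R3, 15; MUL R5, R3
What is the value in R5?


Register state trace:
  MOV R5, 10  → R5 = 10
  MOV R3, 15  → R3 = 15
  MUL R5, R3  → R5 = 10 * 15 = 150
Final: R5 = 150

150


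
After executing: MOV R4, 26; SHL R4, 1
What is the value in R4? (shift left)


Register state trace:
  MOV R4, 26  → R4 = 26
  SHL R4, 1  → R4 = 26 << 1 = 26 * 2^1 = 52
Final: R4 = 52

52


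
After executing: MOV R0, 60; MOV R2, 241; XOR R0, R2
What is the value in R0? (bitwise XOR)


Register state trace:
  MOV R0, 60  → R0 = 60 (0b00111100)
  MOV R2, 241  → R2 = 241 (0b11110001)
  XOR R0, R2  → R0 = 60 XOR 241 = 205 (0b11001101)
Final: R0 = 205

205


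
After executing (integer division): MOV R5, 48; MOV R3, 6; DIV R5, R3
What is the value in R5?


Register state trace:
  MOV R5, 48  → R5 = 48
  MOV R3, 6  → R3 = 6
  DIV R5, R3  → R5 = 48 // 6 = 8
Final: R5 = 8

8


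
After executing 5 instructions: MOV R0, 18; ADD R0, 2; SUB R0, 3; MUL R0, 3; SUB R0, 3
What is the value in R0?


Register state trace:
  MOV R0, 18  → R0 = 18
  ADD R0, 2  → R0 = 18 + 2 = 20
  SUB R0, 3  → R0 = 20 - 3 = 17
  MUL R0, 3  → R0 = 17 * 3 = 51
  SUB R0, 3  → R0 = 51 - 3 = 48
Final: R0 = 48

48


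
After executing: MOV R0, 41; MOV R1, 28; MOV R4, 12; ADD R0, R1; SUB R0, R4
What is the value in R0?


Register state trace:
  MOV R0, 41  → R0 = 41
  MOV R1, 28  → R1 = 28
  MOV R4, 12  → R4 = 12
  ADD R0, R1  → R0 = 41 + 28 = 69
  SUB R0, R4  → R0 = 69 - 12 = 57
Final: R0 = 57

57


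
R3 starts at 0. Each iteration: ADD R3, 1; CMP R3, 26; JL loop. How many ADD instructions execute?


Loop trace (R3 starts at 0, target 26, step 1):
  ADD #1: R3 = 0 + 1 = 1  → 1 < 26, loop
  ADD #2: R3 = 1 + 1 = 2  → 2 < 26, loop
  ADD #3: R3 = 2 + 1 = 3  → 3 < 26, loop
  ADD #4: R3 = 3 + 1 = 4  → 4 < 26, loop
  ADD #5: R3 = 4 + 1 = 5  → 5 < 26, loop
  ADD #6: R3 = 5 + 1 = 6  → 6 < 26, loop
  ADD #7: R3 = 6 + 1 = 7  → 7 < 26, loop
  ADD #8: R3 = 7 + 1 = 8  → 8 < 26, loop
  ADD #9: R3 = 8 + 1 = 9  → 9 < 26, loop
  ADD #10: R3 = 9 + 1 = 10  → 10 < 26, loop
  ADD #11: R3 = 10 + 1 = 11  → 11 < 26, loop
  ADD #12: R3 = 11 + 1 = 12  → 12 < 26, loop
  ADD #13: R3 = 12 + 1 = 13  → 13 < 26, loop
  ADD #14: R3 = 13 + 1 = 14  → 14 < 26, loop
  ADD #15: R3 = 14 + 1 = 15  → 15 < 26, loop
  ADD #16: R3 = 15 + 1 = 16  → 16 < 26, loop
  ADD #17: R3 = 16 + 1 = 17  → 17 < 26, loop
  ADD #18: R3 = 17 + 1 = 18  → 18 < 26, loop
  ADD #19: R3 = 18 + 1 = 19  → 19 < 26, loop
  ADD #20: R3 = 19 + 1 = 20  → 20 < 26, loop
  ADD #21: R3 = 20 + 1 = 21  → 21 < 26, loop
  ADD #22: R3 = 21 + 1 = 22  → 22 < 26, loop
  ADD #23: R3 = 22 + 1 = 23  → 23 < 26, loop
  ADD #24: R3 = 23 + 1 = 24  → 24 < 26, loop
  ADD #25: R3 = 24 + 1 = 25  → 25 < 26, loop
  ADD #26: R3 = 25 + 1 = 26  → 26 >= 26, exit
Total ADD instructions: 26

26


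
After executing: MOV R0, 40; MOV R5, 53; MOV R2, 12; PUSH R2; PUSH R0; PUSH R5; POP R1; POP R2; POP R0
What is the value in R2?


Stack trace (top is rightmost):
  MOV R0, 40  → R0 = 40
  MOV R5, 53  → R5 = 53
  MOV R2, 12  → R2 = 12
  PUSH R2  → stack: [12]
  PUSH R0  → stack: [12, 40]
  PUSH R5  → stack: [12, 40, 53]
  POP R1  → R1 = 53, stack: [12, 40]
  POP R2  → R2 = 40, stack: [12]
  POP R0  → R0 = 12, stack: []
Final: R2 = 40

40


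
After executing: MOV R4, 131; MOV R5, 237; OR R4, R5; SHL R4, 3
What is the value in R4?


Register state trace:
  MOV R4, 131  → R4 = 131 (0b10000011)
  MOV R5, 237  → R5 = 237 (0b11101101)
  OR R4, R5  → R4 = 131 OR 237 = 239 (0b11101111)
  SHL R4, 3  → R4 = 239 << 3 = 1912
Final: R4 = 1912

1912


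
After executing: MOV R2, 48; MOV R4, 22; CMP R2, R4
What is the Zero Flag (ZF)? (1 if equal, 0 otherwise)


Register state trace:
  MOV R2, 48  → R2 = 48
  MOV R4, 22  → R4 = 22
  CMP R2, R4  → computes 48 - 22 = 26
  Result is nonzero, so values are not equal
ZF = 0

0


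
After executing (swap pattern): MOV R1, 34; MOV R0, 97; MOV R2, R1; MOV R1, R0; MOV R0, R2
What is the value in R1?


Register state trace (swap pattern):
  MOV R1, 34  → R1 = 34
  MOV R0, 97  → R0 = 97
  MOV R2, R1  → R2 = 34  (save R1)
  MOV R1, R0  → R1 = 97  (R1 gets R0's value)
  MOV R0, R2  → R0 = 34  (R0 gets saved value)
Final: R1 = 97

97


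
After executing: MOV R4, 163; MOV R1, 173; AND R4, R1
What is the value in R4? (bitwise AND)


Register state trace:
  MOV R4, 163  → R4 = 163 (0b10100011)
  MOV R1, 173  → R1 = 173 (0b10101101)
  AND R4, R1  → R4 = 163 AND 173 = 161 (0b10100001)
Final: R4 = 161

161


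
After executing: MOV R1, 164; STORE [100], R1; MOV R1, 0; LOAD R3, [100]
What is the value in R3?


Register and memory trace:
  MOV R1, 164  → R1 = 164
  STORE [100], R1  → mem[100] = 164
  MOV R1, 0  → R1 = 0
  LOAD R3, [100]  → R3 = mem[100] = 164
Final: R3 = 164

164


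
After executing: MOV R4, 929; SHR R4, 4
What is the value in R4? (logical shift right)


Register state trace:
  MOV R4, 929  → R4 = 929
  SHR R4, 4  → R4 = 929 >> 4 = 929 // 2^4 = 58
Final: R4 = 58

58


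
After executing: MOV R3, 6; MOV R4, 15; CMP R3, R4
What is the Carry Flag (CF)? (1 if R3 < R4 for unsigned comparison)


Register state trace:
  MOV R3, 6  → R3 = 6
  MOV R4, 15  → R4 = 15
  CMP R3, R4  → unsigned 6 - 15: borrow occurs
  6 < 15, so CF = 1
CF = 1

1


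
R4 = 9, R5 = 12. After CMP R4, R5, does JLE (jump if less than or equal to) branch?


Trace:
  R4 = 9, R5 = 12
  CMP R4, R5  → compares 9 vs 12
  JLE checks: is 9 less than or equal to 12?
  9 < 12, so condition is true
Branch taken: Yes

Yes


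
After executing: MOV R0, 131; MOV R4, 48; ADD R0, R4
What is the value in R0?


Register state trace:
  MOV R0, 131  → R0 = 131
  MOV R4, 48  → R4 = 48
  ADD R0, R4  → R0 = 131 + 48 = 179
Final: R0 = 179

179


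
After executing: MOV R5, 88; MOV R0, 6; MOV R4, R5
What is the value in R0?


Register state trace:
  MOV R5, 88  → R5 = 88
  MOV R0, 6  → R0 = 6
  MOV R4, R5  → R4 = 88
Final: R0 = 6

6


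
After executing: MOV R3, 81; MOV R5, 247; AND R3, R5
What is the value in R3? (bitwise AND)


Register state trace:
  MOV R3, 81  → R3 = 81 (0b01010001)
  MOV R5, 247  → R5 = 247 (0b11110111)
  AND R3, R5  → R3 = 81 AND 247 = 81 (0b01010001)
Final: R3 = 81

81


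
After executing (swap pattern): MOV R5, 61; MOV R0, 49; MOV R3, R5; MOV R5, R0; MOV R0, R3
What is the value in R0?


Register state trace (swap pattern):
  MOV R5, 61  → R5 = 61
  MOV R0, 49  → R0 = 49
  MOV R3, R5  → R3 = 61  (save R5)
  MOV R5, R0  → R5 = 49  (R5 gets R0's value)
  MOV R0, R3  → R0 = 61  (R0 gets saved value)
Final: R0 = 61

61


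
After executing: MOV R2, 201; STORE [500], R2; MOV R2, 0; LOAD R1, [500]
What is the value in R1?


Register and memory trace:
  MOV R2, 201  → R2 = 201
  STORE [500], R2  → mem[500] = 201
  MOV R2, 0  → R2 = 0
  LOAD R1, [500]  → R1 = mem[500] = 201
Final: R1 = 201

201


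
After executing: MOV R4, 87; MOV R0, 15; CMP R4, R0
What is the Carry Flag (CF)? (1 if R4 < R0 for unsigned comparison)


Register state trace:
  MOV R4, 87  → R4 = 87
  MOV R0, 15  → R0 = 15
  CMP R4, R0  → unsigned 87 - 15: no borrow
  87 >= 15, so CF = 0
CF = 0

0


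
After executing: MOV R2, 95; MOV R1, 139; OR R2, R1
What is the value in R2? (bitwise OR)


Register state trace:
  MOV R2, 95  → R2 = 95 (0b01011111)
  MOV R1, 139  → R1 = 139 (0b10001011)
  OR R2, R1   → R2 = 95 OR 139 = 223 (0b11011111)
Final: R2 = 223

223


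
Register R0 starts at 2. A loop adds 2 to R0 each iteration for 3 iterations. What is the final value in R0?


Starting value: R0 = 2
  Iter 1: R0 = 2 + 2 = 4
  Iter 2: R0 = 4 + 2 = 6
  Iter 3: R0 = 6 + 2 = 8
Final: R0 = 8

8


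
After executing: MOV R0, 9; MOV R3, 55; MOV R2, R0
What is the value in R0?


Register state trace:
  MOV R0, 9  → R0 = 9
  MOV R3, 55  → R3 = 55
  MOV R2, R0  → R2 = 9
Final: R0 = 9

9


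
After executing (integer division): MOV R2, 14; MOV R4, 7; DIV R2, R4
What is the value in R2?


Register state trace:
  MOV R2, 14  → R2 = 14
  MOV R4, 7  → R4 = 7
  DIV R2, R4  → R2 = 14 // 7 = 2
Final: R2 = 2

2


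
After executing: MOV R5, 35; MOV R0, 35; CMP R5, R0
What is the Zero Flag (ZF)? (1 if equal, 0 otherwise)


Register state trace:
  MOV R5, 35  → R5 = 35
  MOV R0, 35  → R0 = 35
  CMP R5, R0  → computes 35 - 35 = 0
  Result is zero, so values are equal
ZF = 1

1


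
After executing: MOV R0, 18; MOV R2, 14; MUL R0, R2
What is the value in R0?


Register state trace:
  MOV R0, 18  → R0 = 18
  MOV R2, 14  → R2 = 14
  MUL R0, R2  → R0 = 18 * 14 = 252
Final: R0 = 252

252


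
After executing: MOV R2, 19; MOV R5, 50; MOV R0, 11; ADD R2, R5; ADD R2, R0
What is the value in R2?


Register state trace:
  MOV R2, 19  → R2 = 19
  MOV R5, 50  → R5 = 50
  MOV R0, 11  → R0 = 11
  ADD R2, R5  → R2 = 19 + 50 = 69
  ADD R2, R0  → R2 = 69 + 11 = 80
Final: R2 = 80

80


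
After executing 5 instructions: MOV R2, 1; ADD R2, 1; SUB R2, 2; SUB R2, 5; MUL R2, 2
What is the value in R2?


Register state trace:
  MOV R2, 1  → R2 = 1
  ADD R2, 1  → R2 = 1 + 1 = 2
  SUB R2, 2  → R2 = 2 - 2 = 0
  SUB R2, 5  → R2 = 0 - 5 = -5
  MUL R2, 2  → R2 = -5 * 2 = -10
Final: R2 = -10

-10


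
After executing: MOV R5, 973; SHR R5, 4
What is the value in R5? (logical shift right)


Register state trace:
  MOV R5, 973  → R5 = 973
  SHR R5, 4  → R5 = 973 >> 4 = 973 // 2^4 = 60
Final: R5 = 60

60


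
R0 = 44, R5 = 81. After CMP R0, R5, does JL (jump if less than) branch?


Trace:
  R0 = 44, R5 = 81
  CMP R0, R5  → compares 44 vs 81
  JL checks: is 44 less than 81?
  44 < 81, so condition is true
Branch taken: Yes

Yes


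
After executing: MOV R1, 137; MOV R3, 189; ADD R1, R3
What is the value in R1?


Register state trace:
  MOV R1, 137  → R1 = 137
  MOV R3, 189  → R3 = 189
  ADD R1, R3  → R1 = 137 + 189 = 326
Final: R1 = 326

326


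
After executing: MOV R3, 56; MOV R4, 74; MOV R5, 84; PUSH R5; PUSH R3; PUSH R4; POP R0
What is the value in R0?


Stack trace (top is rightmost):
  MOV R3, 56  → R3 = 56
  MOV R4, 74  → R4 = 74
  MOV R5, 84  → R5 = 84
  PUSH R5  → stack: [84]
  PUSH R3  → stack: [84, 56]
  PUSH R4  → stack: [84, 56, 74]
  POP R0  → R0 = 74, stack: [84, 56]
Final: R0 = 74

74


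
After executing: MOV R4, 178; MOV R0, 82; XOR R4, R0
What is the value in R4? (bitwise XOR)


Register state trace:
  MOV R4, 178  → R4 = 178 (0b10110010)
  MOV R0, 82  → R0 = 82 (0b01010010)
  XOR R4, R0  → R4 = 178 XOR 82 = 224 (0b11100000)
Final: R4 = 224

224


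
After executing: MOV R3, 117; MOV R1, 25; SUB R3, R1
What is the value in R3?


Register state trace:
  MOV R3, 117  → R3 = 117
  MOV R1, 25  → R1 = 25
  SUB R3, R1  → R3 = 117 - 25 = 92
Final: R3 = 92

92


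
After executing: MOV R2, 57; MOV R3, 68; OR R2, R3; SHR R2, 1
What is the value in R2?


Register state trace:
  MOV R2, 57  → R2 = 57 (0b00111001)
  MOV R3, 68  → R3 = 68 (0b01000100)
  OR R2, R3  → R2 = 57 OR 68 = 125 (0b01111101)
  SHR R2, 1  → R2 = 125 >> 1 = 62
Final: R2 = 62

62


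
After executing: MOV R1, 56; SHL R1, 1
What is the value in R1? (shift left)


Register state trace:
  MOV R1, 56  → R1 = 56
  SHL R1, 1  → R1 = 56 << 1 = 56 * 2^1 = 112
Final: R1 = 112

112


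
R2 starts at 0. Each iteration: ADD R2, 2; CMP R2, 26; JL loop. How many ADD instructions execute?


Loop trace (R2 starts at 0, target 26, step 2):
  ADD #1: R2 = 0 + 2 = 2  → 2 < 26, loop
  ADD #2: R2 = 2 + 2 = 4  → 4 < 26, loop
  ADD #3: R2 = 4 + 2 = 6  → 6 < 26, loop
  ADD #4: R2 = 6 + 2 = 8  → 8 < 26, loop
  ADD #5: R2 = 8 + 2 = 10  → 10 < 26, loop
  ADD #6: R2 = 10 + 2 = 12  → 12 < 26, loop
  ADD #7: R2 = 12 + 2 = 14  → 14 < 26, loop
  ADD #8: R2 = 14 + 2 = 16  → 16 < 26, loop
  ADD #9: R2 = 16 + 2 = 18  → 18 < 26, loop
  ADD #10: R2 = 18 + 2 = 20  → 20 < 26, loop
  ADD #11: R2 = 20 + 2 = 22  → 22 < 26, loop
  ADD #12: R2 = 22 + 2 = 24  → 24 < 26, loop
  ADD #13: R2 = 24 + 2 = 26  → 26 >= 26, exit
Total ADD instructions: 13

13


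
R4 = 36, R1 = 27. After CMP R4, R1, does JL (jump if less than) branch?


Trace:
  R4 = 36, R1 = 27
  CMP R4, R1  → compares 36 vs 27
  JL checks: is 36 less than 27?
  36 > 27, so condition is false
Branch taken: No

No


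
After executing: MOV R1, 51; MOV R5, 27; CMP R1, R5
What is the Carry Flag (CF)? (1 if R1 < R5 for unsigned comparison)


Register state trace:
  MOV R1, 51  → R1 = 51
  MOV R5, 27  → R5 = 27
  CMP R1, R5  → unsigned 51 - 27: no borrow
  51 >= 27, so CF = 0
CF = 0

0


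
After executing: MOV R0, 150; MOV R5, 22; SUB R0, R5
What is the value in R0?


Register state trace:
  MOV R0, 150  → R0 = 150
  MOV R5, 22  → R5 = 22
  SUB R0, R5  → R0 = 150 - 22 = 128
Final: R0 = 128

128


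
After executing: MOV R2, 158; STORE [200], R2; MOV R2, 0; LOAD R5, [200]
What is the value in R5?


Register and memory trace:
  MOV R2, 158  → R2 = 158
  STORE [200], R2  → mem[200] = 158
  MOV R2, 0  → R2 = 0
  LOAD R5, [200]  → R5 = mem[200] = 158
Final: R5 = 158

158


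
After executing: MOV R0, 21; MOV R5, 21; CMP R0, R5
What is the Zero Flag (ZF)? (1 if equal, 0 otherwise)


Register state trace:
  MOV R0, 21  → R0 = 21
  MOV R5, 21  → R5 = 21
  CMP R0, R5  → computes 21 - 21 = 0
  Result is zero, so values are equal
ZF = 1

1


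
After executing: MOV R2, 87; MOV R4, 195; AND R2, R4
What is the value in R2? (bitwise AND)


Register state trace:
  MOV R2, 87  → R2 = 87 (0b01010111)
  MOV R4, 195  → R4 = 195 (0b11000011)
  AND R2, R4  → R2 = 87 AND 195 = 67 (0b01000011)
Final: R2 = 67

67


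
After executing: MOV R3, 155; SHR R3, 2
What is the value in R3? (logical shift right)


Register state trace:
  MOV R3, 155  → R3 = 155
  SHR R3, 2  → R3 = 155 >> 2 = 155 // 2^2 = 38
Final: R3 = 38

38


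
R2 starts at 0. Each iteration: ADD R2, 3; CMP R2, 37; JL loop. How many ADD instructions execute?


Loop trace (R2 starts at 0, target 37, step 3):
  ADD #1: R2 = 0 + 3 = 3  → 3 < 37, loop
  ADD #2: R2 = 3 + 3 = 6  → 6 < 37, loop
  ADD #3: R2 = 6 + 3 = 9  → 9 < 37, loop
  ADD #4: R2 = 9 + 3 = 12  → 12 < 37, loop
  ADD #5: R2 = 12 + 3 = 15  → 15 < 37, loop
  ADD #6: R2 = 15 + 3 = 18  → 18 < 37, loop
  ADD #7: R2 = 18 + 3 = 21  → 21 < 37, loop
  ADD #8: R2 = 21 + 3 = 24  → 24 < 37, loop
  ADD #9: R2 = 24 + 3 = 27  → 27 < 37, loop
  ADD #10: R2 = 27 + 3 = 30  → 30 < 37, loop
  ADD #11: R2 = 30 + 3 = 33  → 33 < 37, loop
  ADD #12: R2 = 33 + 3 = 36  → 36 < 37, loop
  ADD #13: R2 = 36 + 3 = 39  → 39 >= 37, exit
Total ADD instructions: 13

13


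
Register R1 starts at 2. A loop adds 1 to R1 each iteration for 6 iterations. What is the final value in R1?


Starting value: R1 = 2
  Iter 1: R1 = 2 + 1 = 3
  Iter 2: R1 = 3 + 1 = 4
  Iter 3: R1 = 4 + 1 = 5
  Iter 4: R1 = 5 + 1 = 6
  Iter 5: R1 = 6 + 1 = 7
  Iter 6: R1 = 7 + 1 = 8
Final: R1 = 8

8


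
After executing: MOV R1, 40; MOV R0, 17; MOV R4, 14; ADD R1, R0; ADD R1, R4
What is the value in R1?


Register state trace:
  MOV R1, 40  → R1 = 40
  MOV R0, 17  → R0 = 17
  MOV R4, 14  → R4 = 14
  ADD R1, R0  → R1 = 40 + 17 = 57
  ADD R1, R4  → R1 = 57 + 14 = 71
Final: R1 = 71

71


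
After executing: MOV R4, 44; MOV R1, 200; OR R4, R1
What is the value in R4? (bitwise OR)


Register state trace:
  MOV R4, 44  → R4 = 44 (0b00101100)
  MOV R1, 200  → R1 = 200 (0b11001000)
  OR R4, R1   → R4 = 44 OR 200 = 236 (0b11101100)
Final: R4 = 236

236


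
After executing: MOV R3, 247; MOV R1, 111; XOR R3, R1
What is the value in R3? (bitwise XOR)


Register state trace:
  MOV R3, 247  → R3 = 247 (0b11110111)
  MOV R1, 111  → R1 = 111 (0b01101111)
  XOR R3, R1  → R3 = 247 XOR 111 = 152 (0b10011000)
Final: R3 = 152

152


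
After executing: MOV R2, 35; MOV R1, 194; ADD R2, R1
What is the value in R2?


Register state trace:
  MOV R2, 35  → R2 = 35
  MOV R1, 194  → R1 = 194
  ADD R2, R1  → R2 = 35 + 194 = 229
Final: R2 = 229

229


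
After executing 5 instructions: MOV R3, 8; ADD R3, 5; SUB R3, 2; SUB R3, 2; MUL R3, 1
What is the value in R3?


Register state trace:
  MOV R3, 8  → R3 = 8
  ADD R3, 5  → R3 = 8 + 5 = 13
  SUB R3, 2  → R3 = 13 - 2 = 11
  SUB R3, 2  → R3 = 11 - 2 = 9
  MUL R3, 1  → R3 = 9 * 1 = 9
Final: R3 = 9

9


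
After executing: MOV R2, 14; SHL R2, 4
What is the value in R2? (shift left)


Register state trace:
  MOV R2, 14  → R2 = 14
  SHL R2, 4  → R2 = 14 << 4 = 14 * 2^4 = 224
Final: R2 = 224

224


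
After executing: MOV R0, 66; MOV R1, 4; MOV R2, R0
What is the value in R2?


Register state trace:
  MOV R0, 66  → R0 = 66
  MOV R1, 4  → R1 = 4
  MOV R2, R0  → R2 = 66
Final: R2 = 66

66


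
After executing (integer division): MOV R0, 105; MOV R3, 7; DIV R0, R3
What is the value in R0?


Register state trace:
  MOV R0, 105  → R0 = 105
  MOV R3, 7  → R3 = 7
  DIV R0, R3  → R0 = 105 // 7 = 15
Final: R0 = 15

15


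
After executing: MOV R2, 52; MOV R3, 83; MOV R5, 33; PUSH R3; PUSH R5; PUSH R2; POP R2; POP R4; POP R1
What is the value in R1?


Stack trace (top is rightmost):
  MOV R2, 52  → R2 = 52
  MOV R3, 83  → R3 = 83
  MOV R5, 33  → R5 = 33
  PUSH R3  → stack: [83]
  PUSH R5  → stack: [83, 33]
  PUSH R2  → stack: [83, 33, 52]
  POP R2  → R2 = 52, stack: [83, 33]
  POP R4  → R4 = 33, stack: [83]
  POP R1  → R1 = 83, stack: []
Final: R1 = 83

83


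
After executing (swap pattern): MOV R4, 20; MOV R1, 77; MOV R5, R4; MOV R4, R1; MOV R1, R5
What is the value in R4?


Register state trace (swap pattern):
  MOV R4, 20  → R4 = 20
  MOV R1, 77  → R1 = 77
  MOV R5, R4  → R5 = 20  (save R4)
  MOV R4, R1  → R4 = 77  (R4 gets R1's value)
  MOV R1, R5  → R1 = 20  (R1 gets saved value)
Final: R4 = 77

77


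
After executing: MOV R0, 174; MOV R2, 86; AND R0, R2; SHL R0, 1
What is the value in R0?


Register state trace:
  MOV R0, 174  → R0 = 174 (0b10101110)
  MOV R2, 86  → R2 = 86 (0b01010110)
  AND R0, R2  → R0 = 174 AND 86 = 6 (0b00000110)
  SHL R0, 1  → R0 = 6 << 1 = 12
Final: R0 = 12

12


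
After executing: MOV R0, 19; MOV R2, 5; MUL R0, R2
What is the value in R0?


Register state trace:
  MOV R0, 19  → R0 = 19
  MOV R2, 5  → R2 = 5
  MUL R0, R2  → R0 = 19 * 5 = 95
Final: R0 = 95

95


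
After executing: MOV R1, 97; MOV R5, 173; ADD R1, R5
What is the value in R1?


Register state trace:
  MOV R1, 97  → R1 = 97
  MOV R5, 173  → R5 = 173
  ADD R1, R5  → R1 = 97 + 173 = 270
Final: R1 = 270

270


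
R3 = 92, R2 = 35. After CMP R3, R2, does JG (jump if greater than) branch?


Trace:
  R3 = 92, R2 = 35
  CMP R3, R2  → compares 92 vs 35
  JG checks: is 92 greater than 35?
  92 > 35, so condition is true
Branch taken: Yes

Yes


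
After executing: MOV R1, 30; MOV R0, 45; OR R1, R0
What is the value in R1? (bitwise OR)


Register state trace:
  MOV R1, 30  → R1 = 30 (0b00011110)
  MOV R0, 45  → R0 = 45 (0b00101101)
  OR R1, R0   → R1 = 30 OR 45 = 63 (0b00111111)
Final: R1 = 63

63


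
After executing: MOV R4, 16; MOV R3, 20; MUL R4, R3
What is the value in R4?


Register state trace:
  MOV R4, 16  → R4 = 16
  MOV R3, 20  → R3 = 20
  MUL R4, R3  → R4 = 16 * 20 = 320
Final: R4 = 320

320


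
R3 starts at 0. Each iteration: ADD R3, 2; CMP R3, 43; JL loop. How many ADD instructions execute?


Loop trace (R3 starts at 0, target 43, step 2):
  ADD #1: R3 = 0 + 2 = 2  → 2 < 43, loop
  ADD #2: R3 = 2 + 2 = 4  → 4 < 43, loop
  ADD #3: R3 = 4 + 2 = 6  → 6 < 43, loop
  ADD #4: R3 = 6 + 2 = 8  → 8 < 43, loop
  ADD #5: R3 = 8 + 2 = 10  → 10 < 43, loop
  ADD #6: R3 = 10 + 2 = 12  → 12 < 43, loop
  ADD #7: R3 = 12 + 2 = 14  → 14 < 43, loop
  ADD #8: R3 = 14 + 2 = 16  → 16 < 43, loop
  ADD #9: R3 = 16 + 2 = 18  → 18 < 43, loop
  ADD #10: R3 = 18 + 2 = 20  → 20 < 43, loop
  ADD #11: R3 = 20 + 2 = 22  → 22 < 43, loop
  ADD #12: R3 = 22 + 2 = 24  → 24 < 43, loop
  ADD #13: R3 = 24 + 2 = 26  → 26 < 43, loop
  ADD #14: R3 = 26 + 2 = 28  → 28 < 43, loop
  ADD #15: R3 = 28 + 2 = 30  → 30 < 43, loop
  ADD #16: R3 = 30 + 2 = 32  → 32 < 43, loop
  ADD #17: R3 = 32 + 2 = 34  → 34 < 43, loop
  ADD #18: R3 = 34 + 2 = 36  → 36 < 43, loop
  ADD #19: R3 = 36 + 2 = 38  → 38 < 43, loop
  ADD #20: R3 = 38 + 2 = 40  → 40 < 43, loop
  ADD #21: R3 = 40 + 2 = 42  → 42 < 43, loop
  ADD #22: R3 = 42 + 2 = 44  → 44 >= 43, exit
Total ADD instructions: 22

22


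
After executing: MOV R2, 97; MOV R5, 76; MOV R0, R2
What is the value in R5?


Register state trace:
  MOV R2, 97  → R2 = 97
  MOV R5, 76  → R5 = 76
  MOV R0, R2  → R0 = 97
Final: R5 = 76

76


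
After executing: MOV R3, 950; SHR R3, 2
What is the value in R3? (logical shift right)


Register state trace:
  MOV R3, 950  → R3 = 950
  SHR R3, 2  → R3 = 950 >> 2 = 950 // 2^2 = 237
Final: R3 = 237

237


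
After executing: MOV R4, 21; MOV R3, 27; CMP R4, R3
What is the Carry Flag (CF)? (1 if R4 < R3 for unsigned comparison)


Register state trace:
  MOV R4, 21  → R4 = 21
  MOV R3, 27  → R3 = 27
  CMP R4, R3  → unsigned 21 - 27: borrow occurs
  21 < 27, so CF = 1
CF = 1

1


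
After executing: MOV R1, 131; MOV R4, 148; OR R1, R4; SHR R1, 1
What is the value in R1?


Register state trace:
  MOV R1, 131  → R1 = 131 (0b10000011)
  MOV R4, 148  → R4 = 148 (0b10010100)
  OR R1, R4  → R1 = 131 OR 148 = 151 (0b10010111)
  SHR R1, 1  → R1 = 151 >> 1 = 75
Final: R1 = 75

75


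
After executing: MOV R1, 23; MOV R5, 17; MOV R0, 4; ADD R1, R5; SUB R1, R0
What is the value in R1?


Register state trace:
  MOV R1, 23  → R1 = 23
  MOV R5, 17  → R5 = 17
  MOV R0, 4  → R0 = 4
  ADD R1, R5  → R1 = 23 + 17 = 40
  SUB R1, R0  → R1 = 40 - 4 = 36
Final: R1 = 36

36


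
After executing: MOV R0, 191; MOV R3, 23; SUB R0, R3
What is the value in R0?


Register state trace:
  MOV R0, 191  → R0 = 191
  MOV R3, 23  → R3 = 23
  SUB R0, R3  → R0 = 191 - 23 = 168
Final: R0 = 168

168


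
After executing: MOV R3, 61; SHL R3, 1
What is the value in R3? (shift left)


Register state trace:
  MOV R3, 61  → R3 = 61
  SHL R3, 1  → R3 = 61 << 1 = 61 * 2^1 = 122
Final: R3 = 122

122


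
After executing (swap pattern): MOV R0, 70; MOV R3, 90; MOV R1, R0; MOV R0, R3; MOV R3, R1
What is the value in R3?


Register state trace (swap pattern):
  MOV R0, 70  → R0 = 70
  MOV R3, 90  → R3 = 90
  MOV R1, R0  → R1 = 70  (save R0)
  MOV R0, R3  → R0 = 90  (R0 gets R3's value)
  MOV R3, R1  → R3 = 70  (R3 gets saved value)
Final: R3 = 70

70


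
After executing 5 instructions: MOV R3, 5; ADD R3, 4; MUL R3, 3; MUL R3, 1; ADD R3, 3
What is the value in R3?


Register state trace:
  MOV R3, 5  → R3 = 5
  ADD R3, 4  → R3 = 5 + 4 = 9
  MUL R3, 3  → R3 = 9 * 3 = 27
  MUL R3, 1  → R3 = 27 * 1 = 27
  ADD R3, 3  → R3 = 27 + 3 = 30
Final: R3 = 30

30


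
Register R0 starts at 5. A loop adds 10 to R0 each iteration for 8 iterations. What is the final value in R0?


Starting value: R0 = 5
  Iter 1: R0 = 5 + 10 = 15
  Iter 2: R0 = 15 + 10 = 25
  Iter 3: R0 = 25 + 10 = 35
  Iter 4: R0 = 35 + 10 = 45
  Iter 5: R0 = 45 + 10 = 55
  Iter 6: R0 = 55 + 10 = 65
  Iter 7: R0 = 65 + 10 = 75
  Iter 8: R0 = 75 + 10 = 85
Final: R0 = 85

85


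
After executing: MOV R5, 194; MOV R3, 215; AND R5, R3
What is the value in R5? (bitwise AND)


Register state trace:
  MOV R5, 194  → R5 = 194 (0b11000010)
  MOV R3, 215  → R3 = 215 (0b11010111)
  AND R5, R3  → R5 = 194 AND 215 = 194 (0b11000010)
Final: R5 = 194

194


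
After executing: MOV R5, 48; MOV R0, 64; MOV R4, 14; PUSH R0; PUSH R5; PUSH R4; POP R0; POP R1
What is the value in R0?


Stack trace (top is rightmost):
  MOV R5, 48  → R5 = 48
  MOV R0, 64  → R0 = 64
  MOV R4, 14  → R4 = 14
  PUSH R0  → stack: [64]
  PUSH R5  → stack: [64, 48]
  PUSH R4  → stack: [64, 48, 14]
  POP R0  → R0 = 14, stack: [64, 48]
  POP R1  → R1 = 48, stack: [64]
Final: R0 = 14

14


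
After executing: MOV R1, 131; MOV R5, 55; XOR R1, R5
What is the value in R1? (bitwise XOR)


Register state trace:
  MOV R1, 131  → R1 = 131 (0b10000011)
  MOV R5, 55  → R5 = 55 (0b00110111)
  XOR R1, R5  → R1 = 131 XOR 55 = 180 (0b10110100)
Final: R1 = 180

180


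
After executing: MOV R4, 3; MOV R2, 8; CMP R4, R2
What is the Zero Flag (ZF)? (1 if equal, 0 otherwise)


Register state trace:
  MOV R4, 3  → R4 = 3
  MOV R2, 8  → R2 = 8
  CMP R4, R2  → computes 3 - 8 = -5
  Result is nonzero, so values are not equal
ZF = 0

0


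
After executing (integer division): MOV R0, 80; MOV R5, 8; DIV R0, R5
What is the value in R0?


Register state trace:
  MOV R0, 80  → R0 = 80
  MOV R5, 8  → R5 = 8
  DIV R0, R5  → R0 = 80 // 8 = 10
Final: R0 = 10

10


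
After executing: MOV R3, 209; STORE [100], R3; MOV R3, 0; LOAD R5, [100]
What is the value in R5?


Register and memory trace:
  MOV R3, 209  → R3 = 209
  STORE [100], R3  → mem[100] = 209
  MOV R3, 0  → R3 = 0
  LOAD R5, [100]  → R5 = mem[100] = 209
Final: R5 = 209

209


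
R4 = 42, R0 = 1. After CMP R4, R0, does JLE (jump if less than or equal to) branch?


Trace:
  R4 = 42, R0 = 1
  CMP R4, R0  → compares 42 vs 1
  JLE checks: is 42 less than or equal to 1?
  42 > 1, so condition is false
Branch taken: No

No


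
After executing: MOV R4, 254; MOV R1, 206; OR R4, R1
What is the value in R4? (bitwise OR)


Register state trace:
  MOV R4, 254  → R4 = 254 (0b11111110)
  MOV R1, 206  → R1 = 206 (0b11001110)
  OR R4, R1   → R4 = 254 OR 206 = 254 (0b11111110)
Final: R4 = 254

254


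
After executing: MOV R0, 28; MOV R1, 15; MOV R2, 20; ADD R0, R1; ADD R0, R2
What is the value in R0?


Register state trace:
  MOV R0, 28  → R0 = 28
  MOV R1, 15  → R1 = 15
  MOV R2, 20  → R2 = 20
  ADD R0, R1  → R0 = 28 + 15 = 43
  ADD R0, R2  → R0 = 43 + 20 = 63
Final: R0 = 63

63


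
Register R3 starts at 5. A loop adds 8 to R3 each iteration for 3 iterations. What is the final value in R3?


Starting value: R3 = 5
  Iter 1: R3 = 5 + 8 = 13
  Iter 2: R3 = 13 + 8 = 21
  Iter 3: R3 = 21 + 8 = 29
Final: R3 = 29

29


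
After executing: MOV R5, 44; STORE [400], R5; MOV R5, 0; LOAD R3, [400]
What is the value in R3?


Register and memory trace:
  MOV R5, 44  → R5 = 44
  STORE [400], R5  → mem[400] = 44
  MOV R5, 0  → R5 = 0
  LOAD R3, [400]  → R3 = mem[400] = 44
Final: R3 = 44

44


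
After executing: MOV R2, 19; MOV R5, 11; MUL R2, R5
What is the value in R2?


Register state trace:
  MOV R2, 19  → R2 = 19
  MOV R5, 11  → R5 = 11
  MUL R2, R5  → R2 = 19 * 11 = 209
Final: R2 = 209

209


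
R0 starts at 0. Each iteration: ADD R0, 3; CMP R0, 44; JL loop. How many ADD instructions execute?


Loop trace (R0 starts at 0, target 44, step 3):
  ADD #1: R0 = 0 + 3 = 3  → 3 < 44, loop
  ADD #2: R0 = 3 + 3 = 6  → 6 < 44, loop
  ADD #3: R0 = 6 + 3 = 9  → 9 < 44, loop
  ADD #4: R0 = 9 + 3 = 12  → 12 < 44, loop
  ADD #5: R0 = 12 + 3 = 15  → 15 < 44, loop
  ADD #6: R0 = 15 + 3 = 18  → 18 < 44, loop
  ADD #7: R0 = 18 + 3 = 21  → 21 < 44, loop
  ADD #8: R0 = 21 + 3 = 24  → 24 < 44, loop
  ADD #9: R0 = 24 + 3 = 27  → 27 < 44, loop
  ADD #10: R0 = 27 + 3 = 30  → 30 < 44, loop
  ADD #11: R0 = 30 + 3 = 33  → 33 < 44, loop
  ADD #12: R0 = 33 + 3 = 36  → 36 < 44, loop
  ADD #13: R0 = 36 + 3 = 39  → 39 < 44, loop
  ADD #14: R0 = 39 + 3 = 42  → 42 < 44, loop
  ADD #15: R0 = 42 + 3 = 45  → 45 >= 44, exit
Total ADD instructions: 15

15


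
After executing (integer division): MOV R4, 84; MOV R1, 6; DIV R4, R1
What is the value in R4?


Register state trace:
  MOV R4, 84  → R4 = 84
  MOV R1, 6  → R1 = 6
  DIV R4, R1  → R4 = 84 // 6 = 14
Final: R4 = 14

14


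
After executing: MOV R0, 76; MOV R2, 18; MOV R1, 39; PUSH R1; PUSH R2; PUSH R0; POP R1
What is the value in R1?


Stack trace (top is rightmost):
  MOV R0, 76  → R0 = 76
  MOV R2, 18  → R2 = 18
  MOV R1, 39  → R1 = 39
  PUSH R1  → stack: [39]
  PUSH R2  → stack: [39, 18]
  PUSH R0  → stack: [39, 18, 76]
  POP R1  → R1 = 76, stack: [39, 18]
Final: R1 = 76

76


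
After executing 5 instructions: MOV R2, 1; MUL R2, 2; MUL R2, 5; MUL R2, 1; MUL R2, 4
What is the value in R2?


Register state trace:
  MOV R2, 1  → R2 = 1
  MUL R2, 2  → R2 = 1 * 2 = 2
  MUL R2, 5  → R2 = 2 * 5 = 10
  MUL R2, 1  → R2 = 10 * 1 = 10
  MUL R2, 4  → R2 = 10 * 4 = 40
Final: R2 = 40

40


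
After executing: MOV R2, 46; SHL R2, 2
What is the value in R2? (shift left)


Register state trace:
  MOV R2, 46  → R2 = 46
  SHL R2, 2  → R2 = 46 << 2 = 46 * 2^2 = 184
Final: R2 = 184

184


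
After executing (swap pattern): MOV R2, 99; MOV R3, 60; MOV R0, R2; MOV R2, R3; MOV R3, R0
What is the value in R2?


Register state trace (swap pattern):
  MOV R2, 99  → R2 = 99
  MOV R3, 60  → R3 = 60
  MOV R0, R2  → R0 = 99  (save R2)
  MOV R2, R3  → R2 = 60  (R2 gets R3's value)
  MOV R3, R0  → R3 = 99  (R3 gets saved value)
Final: R2 = 60

60


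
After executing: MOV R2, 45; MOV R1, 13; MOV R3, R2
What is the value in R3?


Register state trace:
  MOV R2, 45  → R2 = 45
  MOV R1, 13  → R1 = 13
  MOV R3, R2  → R3 = 45
Final: R3 = 45

45


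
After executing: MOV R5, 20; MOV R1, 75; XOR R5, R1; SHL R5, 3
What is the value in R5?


Register state trace:
  MOV R5, 20  → R5 = 20 (0b00010100)
  MOV R1, 75  → R1 = 75 (0b01001011)
  XOR R5, R1  → R5 = 20 XOR 75 = 95 (0b01011111)
  SHL R5, 3  → R5 = 95 << 3 = 760
Final: R5 = 760

760


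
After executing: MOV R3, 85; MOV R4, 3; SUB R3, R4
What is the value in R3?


Register state trace:
  MOV R3, 85  → R3 = 85
  MOV R4, 3  → R4 = 3
  SUB R3, R4  → R3 = 85 - 3 = 82
Final: R3 = 82

82


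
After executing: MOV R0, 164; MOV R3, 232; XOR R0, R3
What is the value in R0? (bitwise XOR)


Register state trace:
  MOV R0, 164  → R0 = 164 (0b10100100)
  MOV R3, 232  → R3 = 232 (0b11101000)
  XOR R0, R3  → R0 = 164 XOR 232 = 76 (0b01001100)
Final: R0 = 76

76


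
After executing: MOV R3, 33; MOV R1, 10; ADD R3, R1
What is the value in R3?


Register state trace:
  MOV R3, 33  → R3 = 33
  MOV R1, 10  → R1 = 10
  ADD R3, R1  → R3 = 33 + 10 = 43
Final: R3 = 43

43


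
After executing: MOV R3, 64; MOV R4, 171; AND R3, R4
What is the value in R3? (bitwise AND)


Register state trace:
  MOV R3, 64  → R3 = 64 (0b01000000)
  MOV R4, 171  → R4 = 171 (0b10101011)
  AND R3, R4  → R3 = 64 AND 171 = 0 (0b00000000)
Final: R3 = 0

0


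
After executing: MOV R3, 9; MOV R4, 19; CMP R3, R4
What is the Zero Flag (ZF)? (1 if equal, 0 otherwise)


Register state trace:
  MOV R3, 9  → R3 = 9
  MOV R4, 19  → R4 = 19
  CMP R3, R4  → computes 9 - 19 = -10
  Result is nonzero, so values are not equal
ZF = 0

0


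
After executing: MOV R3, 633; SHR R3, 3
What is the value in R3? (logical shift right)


Register state trace:
  MOV R3, 633  → R3 = 633
  SHR R3, 3  → R3 = 633 >> 3 = 633 // 2^3 = 79
Final: R3 = 79

79


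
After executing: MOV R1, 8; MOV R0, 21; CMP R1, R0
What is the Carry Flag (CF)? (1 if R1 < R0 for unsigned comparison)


Register state trace:
  MOV R1, 8  → R1 = 8
  MOV R0, 21  → R0 = 21
  CMP R1, R0  → unsigned 8 - 21: borrow occurs
  8 < 21, so CF = 1
CF = 1

1


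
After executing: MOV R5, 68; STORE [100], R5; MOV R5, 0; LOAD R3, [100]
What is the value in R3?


Register and memory trace:
  MOV R5, 68  → R5 = 68
  STORE [100], R5  → mem[100] = 68
  MOV R5, 0  → R5 = 0
  LOAD R3, [100]  → R3 = mem[100] = 68
Final: R3 = 68

68


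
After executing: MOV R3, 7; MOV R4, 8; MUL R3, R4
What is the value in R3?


Register state trace:
  MOV R3, 7  → R3 = 7
  MOV R4, 8  → R4 = 8
  MUL R3, R4  → R3 = 7 * 8 = 56
Final: R3 = 56

56


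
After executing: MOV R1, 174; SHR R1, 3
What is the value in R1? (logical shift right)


Register state trace:
  MOV R1, 174  → R1 = 174
  SHR R1, 3  → R1 = 174 >> 3 = 174 // 2^3 = 21
Final: R1 = 21

21


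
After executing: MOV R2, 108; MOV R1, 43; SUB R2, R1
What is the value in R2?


Register state trace:
  MOV R2, 108  → R2 = 108
  MOV R1, 43  → R1 = 43
  SUB R2, R1  → R2 = 108 - 43 = 65
Final: R2 = 65

65


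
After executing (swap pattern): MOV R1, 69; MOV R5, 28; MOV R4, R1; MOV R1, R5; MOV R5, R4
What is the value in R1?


Register state trace (swap pattern):
  MOV R1, 69  → R1 = 69
  MOV R5, 28  → R5 = 28
  MOV R4, R1  → R4 = 69  (save R1)
  MOV R1, R5  → R1 = 28  (R1 gets R5's value)
  MOV R5, R4  → R5 = 69  (R5 gets saved value)
Final: R1 = 28

28


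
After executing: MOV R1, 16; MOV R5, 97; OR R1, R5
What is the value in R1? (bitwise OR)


Register state trace:
  MOV R1, 16  → R1 = 16 (0b00010000)
  MOV R5, 97  → R5 = 97 (0b01100001)
  OR R1, R5   → R1 = 16 OR 97 = 113 (0b01110001)
Final: R1 = 113

113


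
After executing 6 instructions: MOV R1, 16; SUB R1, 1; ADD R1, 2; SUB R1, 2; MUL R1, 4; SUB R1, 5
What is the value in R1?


Register state trace:
  MOV R1, 16  → R1 = 16
  SUB R1, 1  → R1 = 16 - 1 = 15
  ADD R1, 2  → R1 = 15 + 2 = 17
  SUB R1, 2  → R1 = 17 - 2 = 15
  MUL R1, 4  → R1 = 15 * 4 = 60
  SUB R1, 5  → R1 = 60 - 5 = 55
Final: R1 = 55

55


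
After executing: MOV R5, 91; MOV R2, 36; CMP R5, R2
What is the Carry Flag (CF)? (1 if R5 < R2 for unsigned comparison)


Register state trace:
  MOV R5, 91  → R5 = 91
  MOV R2, 36  → R2 = 36
  CMP R5, R2  → unsigned 91 - 36: no borrow
  91 >= 36, so CF = 0
CF = 0

0


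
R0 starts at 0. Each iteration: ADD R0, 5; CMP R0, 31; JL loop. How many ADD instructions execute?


Loop trace (R0 starts at 0, target 31, step 5):
  ADD #1: R0 = 0 + 5 = 5  → 5 < 31, loop
  ADD #2: R0 = 5 + 5 = 10  → 10 < 31, loop
  ADD #3: R0 = 10 + 5 = 15  → 15 < 31, loop
  ADD #4: R0 = 15 + 5 = 20  → 20 < 31, loop
  ADD #5: R0 = 20 + 5 = 25  → 25 < 31, loop
  ADD #6: R0 = 25 + 5 = 30  → 30 < 31, loop
  ADD #7: R0 = 30 + 5 = 35  → 35 >= 31, exit
Total ADD instructions: 7

7


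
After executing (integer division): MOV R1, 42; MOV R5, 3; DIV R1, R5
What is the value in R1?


Register state trace:
  MOV R1, 42  → R1 = 42
  MOV R5, 3  → R5 = 3
  DIV R1, R5  → R1 = 42 // 3 = 14
Final: R1 = 14

14


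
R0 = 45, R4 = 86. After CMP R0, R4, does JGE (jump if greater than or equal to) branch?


Trace:
  R0 = 45, R4 = 86
  CMP R0, R4  → compares 45 vs 86
  JGE checks: is 45 greater than or equal to 86?
  45 < 86, so condition is false
Branch taken: No

No


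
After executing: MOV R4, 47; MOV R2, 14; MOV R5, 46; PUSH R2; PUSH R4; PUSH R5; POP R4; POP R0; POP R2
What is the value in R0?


Stack trace (top is rightmost):
  MOV R4, 47  → R4 = 47
  MOV R2, 14  → R2 = 14
  MOV R5, 46  → R5 = 46
  PUSH R2  → stack: [14]
  PUSH R4  → stack: [14, 47]
  PUSH R5  → stack: [14, 47, 46]
  POP R4  → R4 = 46, stack: [14, 47]
  POP R0  → R0 = 47, stack: [14]
  POP R2  → R2 = 14, stack: []
Final: R0 = 47

47


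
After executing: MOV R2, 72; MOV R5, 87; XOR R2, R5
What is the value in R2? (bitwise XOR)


Register state trace:
  MOV R2, 72  → R2 = 72 (0b01001000)
  MOV R5, 87  → R5 = 87 (0b01010111)
  XOR R2, R5  → R2 = 72 XOR 87 = 31 (0b00011111)
Final: R2 = 31

31


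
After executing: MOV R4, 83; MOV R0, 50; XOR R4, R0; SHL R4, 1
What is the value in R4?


Register state trace:
  MOV R4, 83  → R4 = 83 (0b01010011)
  MOV R0, 50  → R0 = 50 (0b00110010)
  XOR R4, R0  → R4 = 83 XOR 50 = 97 (0b01100001)
  SHL R4, 1  → R4 = 97 << 1 = 194
Final: R4 = 194

194


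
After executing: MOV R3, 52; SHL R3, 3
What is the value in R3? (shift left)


Register state trace:
  MOV R3, 52  → R3 = 52
  SHL R3, 3  → R3 = 52 << 3 = 52 * 2^3 = 416
Final: R3 = 416

416


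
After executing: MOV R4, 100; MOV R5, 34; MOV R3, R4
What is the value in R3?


Register state trace:
  MOV R4, 100  → R4 = 100
  MOV R5, 34  → R5 = 34
  MOV R3, R4  → R3 = 100
Final: R3 = 100

100


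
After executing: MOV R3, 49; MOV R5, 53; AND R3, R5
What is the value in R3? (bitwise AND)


Register state trace:
  MOV R3, 49  → R3 = 49 (0b00110001)
  MOV R5, 53  → R5 = 53 (0b00110101)
  AND R3, R5  → R3 = 49 AND 53 = 49 (0b00110001)
Final: R3 = 49

49


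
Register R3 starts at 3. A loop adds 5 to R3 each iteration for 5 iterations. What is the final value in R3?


Starting value: R3 = 3
  Iter 1: R3 = 3 + 5 = 8
  Iter 2: R3 = 8 + 5 = 13
  Iter 3: R3 = 13 + 5 = 18
  Iter 4: R3 = 18 + 5 = 23
  Iter 5: R3 = 23 + 5 = 28
Final: R3 = 28

28
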